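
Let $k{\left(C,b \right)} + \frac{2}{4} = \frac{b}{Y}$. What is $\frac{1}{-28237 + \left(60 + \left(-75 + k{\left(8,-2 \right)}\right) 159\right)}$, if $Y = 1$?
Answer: $- \frac{2}{80999} \approx -2.4692 \cdot 10^{-5}$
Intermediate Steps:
$k{\left(C,b \right)} = - \frac{1}{2} + b$ ($k{\left(C,b \right)} = - \frac{1}{2} + \frac{b}{1} = - \frac{1}{2} + b 1 = - \frac{1}{2} + b$)
$\frac{1}{-28237 + \left(60 + \left(-75 + k{\left(8,-2 \right)}\right) 159\right)} = \frac{1}{-28237 + \left(60 + \left(-75 - \frac{5}{2}\right) 159\right)} = \frac{1}{-28237 + \left(60 - \frac{24645}{2}\right)} = \frac{1}{-28237 - \frac{24525}{2}} = \frac{1}{- \frac{80999}{2}} = - \frac{2}{80999}$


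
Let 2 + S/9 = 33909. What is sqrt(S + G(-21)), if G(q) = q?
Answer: sqrt(305142) ≈ 552.40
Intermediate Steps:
S = 305163 (S = -18 + 9*33909 = -18 + 305181 = 305163)
sqrt(S + G(-21)) = sqrt(305163 - 21) = sqrt(305142)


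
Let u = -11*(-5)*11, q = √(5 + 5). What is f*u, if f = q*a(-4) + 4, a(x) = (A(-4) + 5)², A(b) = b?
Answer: 2420 + 605*√10 ≈ 4333.2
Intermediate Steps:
q = √10 ≈ 3.1623
a(x) = 1 (a(x) = (-4 + 5)² = 1² = 1)
f = 4 + √10 (f = √10*1 + 4 = √10 + 4 = 4 + √10 ≈ 7.1623)
u = 605 (u = 55*11 = 605)
f*u = (4 + √10)*605 = 2420 + 605*√10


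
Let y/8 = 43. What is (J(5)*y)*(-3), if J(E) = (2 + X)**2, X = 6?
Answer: -66048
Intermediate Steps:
y = 344 (y = 8*43 = 344)
J(E) = 64 (J(E) = (2 + 6)**2 = 8**2 = 64)
(J(5)*y)*(-3) = (64*344)*(-3) = 22016*(-3) = -66048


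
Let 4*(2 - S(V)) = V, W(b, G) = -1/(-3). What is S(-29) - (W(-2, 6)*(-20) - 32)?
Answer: 575/12 ≈ 47.917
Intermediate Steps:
W(b, G) = ⅓ (W(b, G) = -1*(-⅓) = ⅓)
S(V) = 2 - V/4
S(-29) - (W(-2, 6)*(-20) - 32) = (2 - ¼*(-29)) - ((⅓)*(-20) - 32) = (2 + 29/4) - (-20/3 - 32) = 37/4 - 1*(-116/3) = 37/4 + 116/3 = 575/12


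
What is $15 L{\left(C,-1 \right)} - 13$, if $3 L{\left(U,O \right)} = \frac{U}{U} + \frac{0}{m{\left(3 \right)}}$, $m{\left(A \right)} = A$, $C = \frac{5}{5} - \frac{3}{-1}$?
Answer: $-8$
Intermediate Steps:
$C = 4$ ($C = 5 \cdot \frac{1}{5} - -3 = 1 + 3 = 4$)
$L{\left(U,O \right)} = \frac{1}{3}$ ($L{\left(U,O \right)} = \frac{\frac{U}{U} + \frac{0}{3}}{3} = \frac{1 + 0 \cdot \frac{1}{3}}{3} = \frac{1 + 0}{3} = \frac{1}{3} \cdot 1 = \frac{1}{3}$)
$15 L{\left(C,-1 \right)} - 13 = 15 \cdot \frac{1}{3} - 13 = 5 - 13 = -8$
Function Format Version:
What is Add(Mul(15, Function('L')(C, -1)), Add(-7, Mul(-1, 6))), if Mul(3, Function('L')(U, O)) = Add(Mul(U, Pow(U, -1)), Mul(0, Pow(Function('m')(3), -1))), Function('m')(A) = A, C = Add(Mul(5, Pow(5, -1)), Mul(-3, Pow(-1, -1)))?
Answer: -8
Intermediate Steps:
C = 4 (C = Add(Mul(5, Rational(1, 5)), Mul(-3, -1)) = Add(1, 3) = 4)
Function('L')(U, O) = Rational(1, 3) (Function('L')(U, O) = Mul(Rational(1, 3), Add(Mul(U, Pow(U, -1)), Mul(0, Pow(3, -1)))) = Mul(Rational(1, 3), Add(1, Mul(0, Rational(1, 3)))) = Mul(Rational(1, 3), Add(1, 0)) = Mul(Rational(1, 3), 1) = Rational(1, 3))
Add(Mul(15, Function('L')(C, -1)), Add(-7, Mul(-1, 6))) = Add(Mul(15, Rational(1, 3)), Add(-7, Mul(-1, 6))) = Add(5, Add(-7, -6)) = Add(5, -13) = -8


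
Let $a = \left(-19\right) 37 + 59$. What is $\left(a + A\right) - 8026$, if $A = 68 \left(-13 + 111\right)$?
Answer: $-2006$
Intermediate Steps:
$a = -644$ ($a = -703 + 59 = -644$)
$A = 6664$ ($A = 68 \cdot 98 = 6664$)
$\left(a + A\right) - 8026 = \left(-644 + 6664\right) - 8026 = 6020 - 8026 = -2006$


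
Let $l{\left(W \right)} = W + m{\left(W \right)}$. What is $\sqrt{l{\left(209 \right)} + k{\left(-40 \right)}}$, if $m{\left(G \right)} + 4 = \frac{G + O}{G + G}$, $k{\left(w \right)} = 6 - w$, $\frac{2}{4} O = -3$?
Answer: $\frac{\sqrt{43940578}}{418} \approx 15.858$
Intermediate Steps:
$O = -6$ ($O = 2 \left(-3\right) = -6$)
$m{\left(G \right)} = -4 + \frac{-6 + G}{2 G}$ ($m{\left(G \right)} = -4 + \frac{G - 6}{G + G} = -4 + \frac{-6 + G}{2 G}$)
$l{\left(W \right)} = - \frac{7}{2} + W - \frac{3}{W}$ ($l{\left(W \right)} = W - \left(\frac{7}{2} + \frac{3}{W}\right) = - \frac{7}{2} + W - \frac{3}{W}$)
$\sqrt{l{\left(209 \right)} + k{\left(-40 \right)}} = \sqrt{\left(- \frac{7}{2} + 209 - \frac{3}{209}\right) + \left(6 - -40\right)} = \sqrt{\left(- \frac{7}{2} + 209 - \frac{3}{209}\right) + \left(6 + 40\right)} = \sqrt{\left(- \frac{7}{2} + 209 - \frac{3}{209}\right) + 46} = \sqrt{\frac{85893}{418} + 46} = \sqrt{\frac{105121}{418}} = \frac{\sqrt{43940578}}{418}$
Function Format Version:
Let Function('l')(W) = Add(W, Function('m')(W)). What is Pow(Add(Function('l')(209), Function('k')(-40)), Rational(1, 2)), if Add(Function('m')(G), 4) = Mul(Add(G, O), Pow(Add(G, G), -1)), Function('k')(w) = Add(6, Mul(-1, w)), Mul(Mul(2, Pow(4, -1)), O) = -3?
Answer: Mul(Rational(1, 418), Pow(43940578, Rational(1, 2))) ≈ 15.858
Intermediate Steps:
O = -6 (O = Mul(2, -3) = -6)
Function('m')(G) = Add(-4, Mul(Rational(1, 2), Pow(G, -1), Add(-6, G))) (Function('m')(G) = Add(-4, Mul(Add(G, -6), Pow(Add(G, G), -1))) = Add(-4, Mul(Add(-6, G), Pow(Mul(2, G), -1))) = Add(-4, Mul(Add(-6, G), Mul(Rational(1, 2), Pow(G, -1)))) = Add(-4, Mul(Rational(1, 2), Pow(G, -1), Add(-6, G))))
Function('l')(W) = Add(Rational(-7, 2), W, Mul(-3, Pow(W, -1))) (Function('l')(W) = Add(W, Add(Rational(-7, 2), Mul(-3, Pow(W, -1)))) = Add(Rational(-7, 2), W, Mul(-3, Pow(W, -1))))
Pow(Add(Function('l')(209), Function('k')(-40)), Rational(1, 2)) = Pow(Add(Add(Rational(-7, 2), 209, Mul(-3, Pow(209, -1))), Add(6, Mul(-1, -40))), Rational(1, 2)) = Pow(Add(Add(Rational(-7, 2), 209, Mul(-3, Rational(1, 209))), Add(6, 40)), Rational(1, 2)) = Pow(Add(Add(Rational(-7, 2), 209, Rational(-3, 209)), 46), Rational(1, 2)) = Pow(Add(Rational(85893, 418), 46), Rational(1, 2)) = Pow(Rational(105121, 418), Rational(1, 2)) = Mul(Rational(1, 418), Pow(43940578, Rational(1, 2)))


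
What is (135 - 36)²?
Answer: 9801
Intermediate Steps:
(135 - 36)² = 99² = 9801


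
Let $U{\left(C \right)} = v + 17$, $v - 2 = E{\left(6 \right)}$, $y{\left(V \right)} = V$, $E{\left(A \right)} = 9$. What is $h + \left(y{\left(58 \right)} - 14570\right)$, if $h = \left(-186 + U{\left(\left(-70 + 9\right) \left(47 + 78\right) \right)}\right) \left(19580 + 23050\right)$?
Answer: $-6750052$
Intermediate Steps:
$v = 11$ ($v = 2 + 9 = 11$)
$U{\left(C \right)} = 28$ ($U{\left(C \right)} = 11 + 17 = 28$)
$h = -6735540$ ($h = \left(-186 + 28\right) \left(19580 + 23050\right) = \left(-158\right) 42630 = -6735540$)
$h + \left(y{\left(58 \right)} - 14570\right) = -6735540 + \left(58 - 14570\right) = -6735540 - 14512 = -6750052$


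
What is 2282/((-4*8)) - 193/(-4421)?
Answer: -5041273/70736 ≈ -71.269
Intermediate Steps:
2282/((-4*8)) - 193/(-4421) = 2282/(-32) - 193*(-1/4421) = 2282*(-1/32) + 193/4421 = -1141/16 + 193/4421 = -5041273/70736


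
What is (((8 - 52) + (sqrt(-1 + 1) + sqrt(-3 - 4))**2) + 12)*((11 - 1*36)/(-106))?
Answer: -975/106 ≈ -9.1981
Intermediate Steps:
(((8 - 52) + (sqrt(-1 + 1) + sqrt(-3 - 4))**2) + 12)*((11 - 1*36)/(-106)) = ((-44 + (sqrt(0) + sqrt(-7))**2) + 12)*((11 - 36)*(-1/106)) = ((-44 + (0 + I*sqrt(7))**2) + 12)*(-25*(-1/106)) = ((-44 + (I*sqrt(7))**2) + 12)*(25/106) = ((-44 - 7) + 12)*(25/106) = (-51 + 12)*(25/106) = -39*25/106 = -975/106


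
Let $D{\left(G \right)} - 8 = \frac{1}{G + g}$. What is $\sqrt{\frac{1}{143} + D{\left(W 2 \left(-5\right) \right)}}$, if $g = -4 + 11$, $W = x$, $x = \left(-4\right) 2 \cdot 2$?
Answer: $\frac{3 \sqrt{507757822}}{23881} \approx 2.8307$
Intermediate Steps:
$x = -16$ ($x = \left(-8\right) 2 = -16$)
$W = -16$
$g = 7$
$D{\left(G \right)} = 8 + \frac{1}{7 + G}$ ($D{\left(G \right)} = 8 + \frac{1}{G + 7} = 8 + \frac{1}{7 + G}$)
$\sqrt{\frac{1}{143} + D{\left(W 2 \left(-5\right) \right)}} = \sqrt{\frac{1}{143} + \frac{57 + 8 \left(-16\right) 2 \left(-5\right)}{7 + \left(-16\right) 2 \left(-5\right)}} = \sqrt{\frac{1}{143} + \frac{57 + 8 \left(\left(-32\right) \left(-5\right)\right)}{7 - -160}} = \sqrt{\frac{1}{143} + \frac{57 + 8 \cdot 160}{7 + 160}} = \sqrt{\frac{1}{143} + \frac{57 + 1280}{167}} = \sqrt{\frac{1}{143} + \frac{1}{167} \cdot 1337} = \sqrt{\frac{1}{143} + \frac{1337}{167}} = \sqrt{\frac{191358}{23881}} = \frac{3 \sqrt{507757822}}{23881}$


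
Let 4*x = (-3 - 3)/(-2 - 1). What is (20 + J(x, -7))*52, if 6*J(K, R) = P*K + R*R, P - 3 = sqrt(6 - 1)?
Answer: 4433/3 + 13*sqrt(5)/3 ≈ 1487.4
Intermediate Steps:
P = 3 + sqrt(5) (P = 3 + sqrt(6 - 1) = 3 + sqrt(5) ≈ 5.2361)
x = 1/2 (x = ((-3 - 3)/(-2 - 1))/4 = (-6/(-3))/4 = (-6*(-1/3))/4 = (1/4)*2 = 1/2 ≈ 0.50000)
J(K, R) = R**2/6 + K*(3 + sqrt(5))/6 (J(K, R) = ((3 + sqrt(5))*K + R*R)/6 = (K*(3 + sqrt(5)) + R**2)/6 = (R**2 + K*(3 + sqrt(5)))/6 = R**2/6 + K*(3 + sqrt(5))/6)
(20 + J(x, -7))*52 = (20 + ((1/6)*(-7)**2 + (1/6)*(1/2)*(3 + sqrt(5))))*52 = (20 + ((1/6)*49 + (1/4 + sqrt(5)/12)))*52 = (20 + (49/6 + (1/4 + sqrt(5)/12)))*52 = (20 + (101/12 + sqrt(5)/12))*52 = (341/12 + sqrt(5)/12)*52 = 4433/3 + 13*sqrt(5)/3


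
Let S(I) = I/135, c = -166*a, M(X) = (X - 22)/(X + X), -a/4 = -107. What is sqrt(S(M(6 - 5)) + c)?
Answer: I*sqrt(63943270)/30 ≈ 266.55*I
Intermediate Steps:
a = 428 (a = -4*(-107) = 428)
M(X) = (-22 + X)/(2*X) (M(X) = (-22 + X)/((2*X)) = (-22 + X)*(1/(2*X)) = (-22 + X)/(2*X))
c = -71048 (c = -166*428 = -71048)
S(I) = I/135 (S(I) = I*(1/135) = I/135)
sqrt(S(M(6 - 5)) + c) = sqrt(((-22 + (6 - 5))/(2*(6 - 5)))/135 - 71048) = sqrt(((1/2)*(-22 + 1)/1)/135 - 71048) = sqrt(((1/2)*1*(-21))/135 - 71048) = sqrt((1/135)*(-21/2) - 71048) = sqrt(-7/90 - 71048) = sqrt(-6394327/90) = I*sqrt(63943270)/30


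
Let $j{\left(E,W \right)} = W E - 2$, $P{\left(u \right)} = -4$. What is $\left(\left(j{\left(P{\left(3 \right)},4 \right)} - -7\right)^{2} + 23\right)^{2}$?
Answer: $20736$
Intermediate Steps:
$j{\left(E,W \right)} = -2 + E W$ ($j{\left(E,W \right)} = E W - 2 = -2 + E W$)
$\left(\left(j{\left(P{\left(3 \right)},4 \right)} - -7\right)^{2} + 23\right)^{2} = \left(\left(\left(-2 - 16\right) - -7\right)^{2} + 23\right)^{2} = \left(\left(\left(-2 - 16\right) + 7\right)^{2} + 23\right)^{2} = \left(\left(-18 + 7\right)^{2} + 23\right)^{2} = \left(\left(-11\right)^{2} + 23\right)^{2} = \left(121 + 23\right)^{2} = 144^{2} = 20736$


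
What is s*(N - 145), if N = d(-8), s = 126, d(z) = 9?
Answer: -17136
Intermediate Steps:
N = 9
s*(N - 145) = 126*(9 - 145) = 126*(-136) = -17136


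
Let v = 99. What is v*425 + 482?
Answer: 42557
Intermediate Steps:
v*425 + 482 = 99*425 + 482 = 42075 + 482 = 42557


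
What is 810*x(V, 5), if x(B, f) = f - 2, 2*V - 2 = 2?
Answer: 2430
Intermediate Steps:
V = 2 (V = 1 + (1/2)*2 = 1 + 1 = 2)
x(B, f) = -2 + f
810*x(V, 5) = 810*(-2 + 5) = 810*3 = 2430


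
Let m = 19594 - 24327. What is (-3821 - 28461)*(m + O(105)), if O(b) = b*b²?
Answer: -37217659544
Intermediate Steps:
O(b) = b³
m = -4733
(-3821 - 28461)*(m + O(105)) = (-3821 - 28461)*(-4733 + 105³) = -32282*(-4733 + 1157625) = -32282*1152892 = -37217659544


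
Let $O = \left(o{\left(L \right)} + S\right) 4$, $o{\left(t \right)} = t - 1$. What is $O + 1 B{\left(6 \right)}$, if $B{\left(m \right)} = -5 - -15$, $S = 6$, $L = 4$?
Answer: $46$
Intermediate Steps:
$o{\left(t \right)} = -1 + t$
$O = 36$ ($O = \left(\left(-1 + 4\right) + 6\right) 4 = \left(3 + 6\right) 4 = 9 \cdot 4 = 36$)
$B{\left(m \right)} = 10$ ($B{\left(m \right)} = -5 + 15 = 10$)
$O + 1 B{\left(6 \right)} = 36 + 1 \cdot 10 = 36 + 10 = 46$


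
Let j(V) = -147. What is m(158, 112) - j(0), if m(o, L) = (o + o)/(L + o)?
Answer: 20003/135 ≈ 148.17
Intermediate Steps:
m(o, L) = 2*o/(L + o) (m(o, L) = (2*o)/(L + o) = 2*o/(L + o))
m(158, 112) - j(0) = 2*158/(112 + 158) - 1*(-147) = 2*158/270 + 147 = 2*158*(1/270) + 147 = 158/135 + 147 = 20003/135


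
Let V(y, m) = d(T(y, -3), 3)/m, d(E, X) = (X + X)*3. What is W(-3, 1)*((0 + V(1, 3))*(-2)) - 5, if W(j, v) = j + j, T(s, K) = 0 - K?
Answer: 67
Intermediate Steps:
T(s, K) = -K
d(E, X) = 6*X (d(E, X) = (2*X)*3 = 6*X)
W(j, v) = 2*j
V(y, m) = 18/m (V(y, m) = (6*3)/m = 18/m)
W(-3, 1)*((0 + V(1, 3))*(-2)) - 5 = (2*(-3))*((0 + 18/3)*(-2)) - 5 = -6*(0 + 18*(⅓))*(-2) - 5 = -6*(0 + 6)*(-2) - 5 = -36*(-2) - 5 = -6*(-12) - 5 = 72 - 5 = 67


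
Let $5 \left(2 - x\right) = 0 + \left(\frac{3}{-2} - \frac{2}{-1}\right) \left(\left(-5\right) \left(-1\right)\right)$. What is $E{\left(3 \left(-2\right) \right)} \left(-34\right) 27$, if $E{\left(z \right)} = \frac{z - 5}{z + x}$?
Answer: $-2244$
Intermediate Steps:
$x = \frac{3}{2}$ ($x = 2 - \frac{0 + \left(\frac{3}{-2} - \frac{2}{-1}\right) \left(\left(-5\right) \left(-1\right)\right)}{5} = 2 - \frac{0 + \left(3 \left(- \frac{1}{2}\right) - -2\right) 5}{5} = 2 - \frac{0 + \left(- \frac{3}{2} + 2\right) 5}{5} = 2 - \frac{0 + \frac{1}{2} \cdot 5}{5} = 2 - \frac{0 + \frac{5}{2}}{5} = 2 - \frac{1}{2} = \frac{3}{2} \approx 1.5$)
$E{\left(z \right)} = \frac{-5 + z}{\frac{3}{2} + z}$ ($E{\left(z \right)} = \frac{z - 5}{z + \frac{3}{2}} = \frac{-5 + z}{\frac{3}{2} + z}$)
$E{\left(3 \left(-2\right) \right)} \left(-34\right) 27 = \frac{2 \left(-5 + 3 \left(-2\right)\right)}{3 + 2 \cdot 3 \left(-2\right)} \left(-34\right) 27 = \frac{2 \left(-5 - 6\right)}{3 + 2 \left(-6\right)} \left(-34\right) 27 = 2 \frac{1}{3 - 12} \left(-11\right) \left(-34\right) 27 = 2 \frac{1}{-9} \left(-11\right) \left(-34\right) 27 = 2 \left(- \frac{1}{9}\right) \left(-11\right) \left(-34\right) 27 = \frac{22}{9} \left(-34\right) 27 = \left(- \frac{748}{9}\right) 27 = -2244$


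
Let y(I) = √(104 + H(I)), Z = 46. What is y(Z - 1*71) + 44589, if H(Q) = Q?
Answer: 44589 + √79 ≈ 44598.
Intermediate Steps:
y(I) = √(104 + I)
y(Z - 1*71) + 44589 = √(104 + (46 - 1*71)) + 44589 = √(104 + (46 - 71)) + 44589 = √(104 - 25) + 44589 = √79 + 44589 = 44589 + √79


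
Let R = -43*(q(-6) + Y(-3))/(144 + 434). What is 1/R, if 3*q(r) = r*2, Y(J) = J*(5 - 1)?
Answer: 289/344 ≈ 0.84012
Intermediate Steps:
Y(J) = 4*J (Y(J) = J*4 = 4*J)
q(r) = 2*r/3 (q(r) = (r*2)/3 = (2*r)/3 = 2*r/3)
R = 344/289 (R = -43*((⅔)*(-6) + 4*(-3))/(144 + 434) = -43*(-4 - 12)/578 = -(-688)/578 = -43*(-8/289) = 344/289 ≈ 1.1903)
1/R = 1/(344/289) = 289/344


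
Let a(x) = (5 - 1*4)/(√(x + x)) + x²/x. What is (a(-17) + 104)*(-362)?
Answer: -31494 + 181*I*√34/17 ≈ -31494.0 + 62.082*I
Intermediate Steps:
a(x) = x + √2/(2*√x) (a(x) = (5 - 4)/(√(2*x)) + x = 1/(√2*√x) + x = 1*(√2/(2*√x)) + x = √2/(2*√x) + x = x + √2/(2*√x))
(a(-17) + 104)*(-362) = ((-17 + √2/(2*√(-17))) + 104)*(-362) = ((-17 + √2*(-I*√17/17)/2) + 104)*(-362) = ((-17 - I*√34/34) + 104)*(-362) = (87 - I*√34/34)*(-362) = -31494 + 181*I*√34/17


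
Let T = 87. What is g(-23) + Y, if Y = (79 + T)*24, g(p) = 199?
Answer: 4183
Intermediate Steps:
Y = 3984 (Y = (79 + 87)*24 = 166*24 = 3984)
g(-23) + Y = 199 + 3984 = 4183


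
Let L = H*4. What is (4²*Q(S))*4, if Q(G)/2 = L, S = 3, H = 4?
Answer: 2048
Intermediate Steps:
L = 16 (L = 4*4 = 16)
Q(G) = 32 (Q(G) = 2*16 = 32)
(4²*Q(S))*4 = (4²*32)*4 = (16*32)*4 = 512*4 = 2048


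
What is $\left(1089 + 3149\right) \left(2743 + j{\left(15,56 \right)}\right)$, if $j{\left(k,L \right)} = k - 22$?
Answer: $11595168$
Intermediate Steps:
$j{\left(k,L \right)} = -22 + k$ ($j{\left(k,L \right)} = k - 22 = -22 + k$)
$\left(1089 + 3149\right) \left(2743 + j{\left(15,56 \right)}\right) = \left(1089 + 3149\right) \left(2743 + \left(-22 + 15\right)\right) = 4238 \left(2743 - 7\right) = 4238 \cdot 2736 = 11595168$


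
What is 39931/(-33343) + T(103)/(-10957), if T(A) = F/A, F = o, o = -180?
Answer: -45058966861/37629942853 ≈ -1.1974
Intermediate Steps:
F = -180
T(A) = -180/A
39931/(-33343) + T(103)/(-10957) = 39931/(-33343) - 180/103/(-10957) = 39931*(-1/33343) - 180*1/103*(-1/10957) = -39931/33343 - 180/103*(-1/10957) = -39931/33343 + 180/1128571 = -45058966861/37629942853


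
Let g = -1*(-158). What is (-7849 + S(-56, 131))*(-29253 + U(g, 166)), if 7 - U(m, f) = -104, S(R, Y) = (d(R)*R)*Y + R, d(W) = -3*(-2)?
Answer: 1513081782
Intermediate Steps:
g = 158
d(W) = 6
S(R, Y) = R + 6*R*Y (S(R, Y) = (6*R)*Y + R = 6*R*Y + R = R + 6*R*Y)
U(m, f) = 111 (U(m, f) = 7 - 1*(-104) = 7 + 104 = 111)
(-7849 + S(-56, 131))*(-29253 + U(g, 166)) = (-7849 - 56*(1 + 6*131))*(-29253 + 111) = (-7849 - 56*(1 + 786))*(-29142) = (-7849 - 56*787)*(-29142) = (-7849 - 44072)*(-29142) = -51921*(-29142) = 1513081782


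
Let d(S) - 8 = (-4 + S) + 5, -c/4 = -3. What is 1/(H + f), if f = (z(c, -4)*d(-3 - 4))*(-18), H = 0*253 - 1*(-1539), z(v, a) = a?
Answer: 1/1683 ≈ 0.00059418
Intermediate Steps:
c = 12 (c = -4*(-3) = 12)
d(S) = 9 + S (d(S) = 8 + ((-4 + S) + 5) = 8 + (1 + S) = 9 + S)
H = 1539 (H = 0 + 1539 = 1539)
f = 144 (f = -4*(9 + (-3 - 4))*(-18) = -4*(9 - 7)*(-18) = -4*2*(-18) = -8*(-18) = 144)
1/(H + f) = 1/(1539 + 144) = 1/1683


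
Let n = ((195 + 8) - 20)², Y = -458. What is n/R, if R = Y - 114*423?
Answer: -33489/48680 ≈ -0.68794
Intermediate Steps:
R = -48680 (R = -458 - 114*423 = -458 - 48222 = -48680)
n = 33489 (n = (203 - 20)² = 183² = 33489)
n/R = 33489/(-48680) = 33489*(-1/48680) = -33489/48680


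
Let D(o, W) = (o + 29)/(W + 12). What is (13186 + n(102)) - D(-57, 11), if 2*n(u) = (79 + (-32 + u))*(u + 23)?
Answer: 1034987/46 ≈ 22500.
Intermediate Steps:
D(o, W) = (29 + o)/(12 + W)
n(u) = (23 + u)*(47 + u)/2 (n(u) = ((79 + (-32 + u))*(u + 23))/2 = ((47 + u)*(23 + u))/2 = ((23 + u)*(47 + u))/2 = (23 + u)*(47 + u)/2)
(13186 + n(102)) - D(-57, 11) = (13186 + (1081/2 + (1/2)*102**2 + 35*102)) - (29 - 57)/(12 + 11) = (13186 + (1081/2 + (1/2)*10404 + 3570)) - (-28)/23 = (13186 + (1081/2 + 5202 + 3570)) - (-28)/23 = (13186 + 18625/2) - 1*(-28/23) = 44997/2 + 28/23 = 1034987/46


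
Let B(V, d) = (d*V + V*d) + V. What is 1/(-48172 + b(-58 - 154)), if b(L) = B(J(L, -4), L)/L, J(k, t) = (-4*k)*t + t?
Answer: -53/2912243 ≈ -1.8199e-5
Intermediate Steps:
J(k, t) = t - 4*k*t (J(k, t) = -4*k*t + t = t - 4*k*t)
B(V, d) = V + 2*V*d (B(V, d) = (V*d + V*d) + V = 2*V*d + V = V + 2*V*d)
b(L) = (1 + 2*L)*(-4 + 16*L)/L (b(L) = ((-4*(1 - 4*L))*(1 + 2*L))/L = ((-4 + 16*L)*(1 + 2*L))/L = ((1 + 2*L)*(-4 + 16*L))/L = (1 + 2*L)*(-4 + 16*L)/L)
1/(-48172 + b(-58 - 154)) = 1/(-48172 + (8 - 4/(-58 - 154) + 32*(-58 - 154))) = 1/(-48172 + (8 - 4/(-212) + 32*(-212))) = 1/(-48172 + (8 - 4*(-1/212) - 6784)) = 1/(-48172 + (8 + 1/53 - 6784)) = 1/(-48172 - 359127/53) = 1/(-2912243/53) = -53/2912243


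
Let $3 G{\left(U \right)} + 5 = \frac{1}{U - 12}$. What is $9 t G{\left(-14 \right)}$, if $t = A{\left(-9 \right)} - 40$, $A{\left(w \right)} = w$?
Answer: $\frac{19257}{26} \approx 740.65$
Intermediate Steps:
$G{\left(U \right)} = - \frac{5}{3} + \frac{1}{3 \left(-12 + U\right)}$ ($G{\left(U \right)} = - \frac{5}{3} + \frac{1}{3 \left(U - 12\right)} = - \frac{5}{3} + \frac{1}{3 \left(-12 + U\right)}$)
$t = -49$ ($t = -9 - 40 = -49$)
$9 t G{\left(-14 \right)} = 9 \left(-49\right) \frac{61 - -70}{3 \left(-12 - 14\right)} = - 441 \frac{61 + 70}{3 \left(-26\right)} = - 441 \cdot \frac{1}{3} \left(- \frac{1}{26}\right) 131 = \left(-441\right) \left(- \frac{131}{78}\right) = \frac{19257}{26}$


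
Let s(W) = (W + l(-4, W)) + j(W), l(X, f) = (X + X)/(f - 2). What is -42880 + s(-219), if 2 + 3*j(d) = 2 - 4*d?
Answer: -9460339/221 ≈ -42807.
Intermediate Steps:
l(X, f) = 2*X/(-2 + f) (l(X, f) = (2*X)/(-2 + f) = 2*X/(-2 + f))
j(d) = -4*d/3 (j(d) = -⅔ + (2 - 4*d)/3 = -⅔ + (⅔ - 4*d/3) = -4*d/3)
s(W) = -8/(-2 + W) - W/3 (s(W) = (W + 2*(-4)/(-2 + W)) - 4*W/3 = (W - 8/(-2 + W)) - 4*W/3 = -8/(-2 + W) - W/3)
-42880 + s(-219) = -42880 + (-24 - 1*(-219)*(-2 - 219))/(3*(-2 - 219)) = -42880 + (⅓)*(-24 - 1*(-219)*(-221))/(-221) = -42880 + (⅓)*(-1/221)*(-24 - 48399) = -42880 + (⅓)*(-1/221)*(-48423) = -42880 + 16141/221 = -9460339/221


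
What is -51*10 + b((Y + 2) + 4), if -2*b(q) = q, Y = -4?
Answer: -511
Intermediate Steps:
b(q) = -q/2
-51*10 + b((Y + 2) + 4) = -51*10 - ((-4 + 2) + 4)/2 = -510 - (-2 + 4)/2 = -510 - ½*2 = -510 - 1 = -511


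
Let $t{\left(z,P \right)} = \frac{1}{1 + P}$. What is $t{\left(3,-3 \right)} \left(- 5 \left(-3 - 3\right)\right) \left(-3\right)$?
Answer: $45$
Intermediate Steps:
$t{\left(3,-3 \right)} \left(- 5 \left(-3 - 3\right)\right) \left(-3\right) = \frac{\left(-5\right) \left(-3 - 3\right)}{1 - 3} \left(-3\right) = \frac{\left(-5\right) \left(-6\right)}{-2} \left(-3\right) = \left(- \frac{1}{2}\right) 30 \left(-3\right) = \left(-15\right) \left(-3\right) = 45$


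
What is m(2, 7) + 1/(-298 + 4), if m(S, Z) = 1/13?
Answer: 281/3822 ≈ 0.073522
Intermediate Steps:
m(S, Z) = 1/13
m(2, 7) + 1/(-298 + 4) = 1/13 + 1/(-298 + 4) = 1/13 + 1/(-294) = 1/13 - 1/294 = 281/3822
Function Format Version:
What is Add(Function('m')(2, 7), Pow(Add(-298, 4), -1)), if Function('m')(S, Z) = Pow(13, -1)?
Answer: Rational(281, 3822) ≈ 0.073522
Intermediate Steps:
Function('m')(S, Z) = Rational(1, 13)
Add(Function('m')(2, 7), Pow(Add(-298, 4), -1)) = Add(Rational(1, 13), Pow(Add(-298, 4), -1)) = Add(Rational(1, 13), Pow(-294, -1)) = Add(Rational(1, 13), Rational(-1, 294)) = Rational(281, 3822)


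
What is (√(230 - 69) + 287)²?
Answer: (287 + √161)² ≈ 89813.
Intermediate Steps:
(√(230 - 69) + 287)² = (√161 + 287)² = (287 + √161)²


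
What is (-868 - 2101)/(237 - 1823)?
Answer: 2969/1586 ≈ 1.8720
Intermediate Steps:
(-868 - 2101)/(237 - 1823) = -2969/(-1586) = -2969*(-1/1586) = 2969/1586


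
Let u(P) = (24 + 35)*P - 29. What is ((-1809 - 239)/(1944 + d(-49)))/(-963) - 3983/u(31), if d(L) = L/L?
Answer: -55234163/24973800 ≈ -2.2117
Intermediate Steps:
d(L) = 1
u(P) = -29 + 59*P (u(P) = 59*P - 29 = -29 + 59*P)
((-1809 - 239)/(1944 + d(-49)))/(-963) - 3983/u(31) = ((-1809 - 239)/(1944 + 1))/(-963) - 3983/(-29 + 59*31) = -2048/1945*(-1/963) - 3983/(-29 + 1829) = -2048*1/1945*(-1/963) - 3983/1800 = -2048/1945*(-1/963) - 3983*1/1800 = 2048/1873035 - 3983/1800 = -55234163/24973800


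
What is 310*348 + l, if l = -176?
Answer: 107704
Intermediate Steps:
310*348 + l = 310*348 - 176 = 107880 - 176 = 107704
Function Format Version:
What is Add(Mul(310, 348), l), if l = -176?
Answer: 107704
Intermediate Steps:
Add(Mul(310, 348), l) = Add(Mul(310, 348), -176) = Add(107880, -176) = 107704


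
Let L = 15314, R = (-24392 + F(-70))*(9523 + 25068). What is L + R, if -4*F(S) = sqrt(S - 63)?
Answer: -843728358 - 34591*I*sqrt(133)/4 ≈ -8.4373e+8 - 99731.0*I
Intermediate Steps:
F(S) = -sqrt(-63 + S)/4 (F(S) = -sqrt(S - 63)/4 = -sqrt(-63 + S)/4)
R = -843743672 - 34591*I*sqrt(133)/4 (R = (-24392 - sqrt(-63 - 70)/4)*(9523 + 25068) = (-24392 - I*sqrt(133)/4)*34591 = -843743672 - 34591*I*sqrt(133)/4 ≈ -8.4374e+8 - 99731.0*I)
L + R = 15314 + (-843743672 - 34591*I*sqrt(133)/4) = -843728358 - 34591*I*sqrt(133)/4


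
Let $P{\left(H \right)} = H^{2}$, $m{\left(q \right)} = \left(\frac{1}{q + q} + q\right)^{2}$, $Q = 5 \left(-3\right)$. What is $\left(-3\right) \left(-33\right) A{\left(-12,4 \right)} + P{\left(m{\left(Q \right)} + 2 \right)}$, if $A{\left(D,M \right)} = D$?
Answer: $\frac{41145170401}{810000} \approx 50797.0$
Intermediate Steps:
$Q = -15$
$m{\left(q \right)} = \left(q + \frac{1}{2 q}\right)^{2}$ ($m{\left(q \right)} = \left(\frac{1}{2 q} + q\right)^{2} = \left(q + \frac{1}{2 q}\right)^{2}$)
$\left(-3\right) \left(-33\right) A{\left(-12,4 \right)} + P{\left(m{\left(Q \right)} + 2 \right)} = \left(-3\right) \left(-33\right) \left(-12\right) + \left(\frac{\left(1 + 2 \left(-15\right)^{2}\right)^{2}}{4 \cdot 225} + 2\right)^{2} = 99 \left(-12\right) + \left(\frac{1}{4} \cdot \frac{1}{225} \left(1 + 2 \cdot 225\right)^{2} + 2\right)^{2} = -1188 + \left(\frac{1}{4} \cdot \frac{1}{225} \left(1 + 450\right)^{2} + 2\right)^{2} = -1188 + \left(\frac{1}{4} \cdot \frac{1}{225} \cdot 451^{2} + 2\right)^{2} = -1188 + \left(\frac{1}{4} \cdot \frac{1}{225} \cdot 203401 + 2\right)^{2} = -1188 + \left(\frac{203401}{900} + 2\right)^{2} = -1188 + \left(\frac{205201}{900}\right)^{2} = -1188 + \frac{42107450401}{810000} = \frac{41145170401}{810000}$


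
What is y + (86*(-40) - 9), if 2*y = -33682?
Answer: -20290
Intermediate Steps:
y = -16841 (y = (1/2)*(-33682) = -16841)
y + (86*(-40) - 9) = -16841 + (86*(-40) - 9) = -16841 + (-3440 - 9) = -16841 - 3449 = -20290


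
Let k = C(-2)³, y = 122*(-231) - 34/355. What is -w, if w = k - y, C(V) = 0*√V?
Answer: -10004644/355 ≈ -28182.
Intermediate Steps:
C(V) = 0
y = -10004644/355 (y = -28182 - 34*1/355 = -28182 - 34/355 = -10004644/355 ≈ -28182.)
k = 0 (k = 0³ = 0)
w = 10004644/355 (w = 0 - 1*(-10004644/355) = 0 + 10004644/355 = 10004644/355 ≈ 28182.)
-w = -1*10004644/355 = -10004644/355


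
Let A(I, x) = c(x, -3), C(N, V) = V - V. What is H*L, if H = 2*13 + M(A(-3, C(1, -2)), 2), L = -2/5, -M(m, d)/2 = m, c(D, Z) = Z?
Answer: -64/5 ≈ -12.800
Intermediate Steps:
C(N, V) = 0
A(I, x) = -3
M(m, d) = -2*m
L = -⅖ (L = (⅕)*(-2) = -⅖ ≈ -0.40000)
H = 32 (H = 2*13 - 2*(-3) = 26 + 6 = 32)
H*L = 32*(-⅖) = -64/5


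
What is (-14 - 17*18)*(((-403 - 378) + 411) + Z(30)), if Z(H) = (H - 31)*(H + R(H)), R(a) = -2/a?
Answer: 383936/3 ≈ 1.2798e+5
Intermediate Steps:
Z(H) = (-31 + H)*(H - 2/H) (Z(H) = (H - 31)*(H - 2/H) = (-31 + H)*(H - 2/H))
(-14 - 17*18)*(((-403 - 378) + 411) + Z(30)) = (-14 - 17*18)*(((-403 - 378) + 411) + (-2 + 30² - 31*30 + 62/30)) = (-14 - 306)*((-781 + 411) + (-2 + 900 - 930 + 62*(1/30))) = -320*(-370 + (-2 + 900 - 930 + 31/15)) = -320*(-370 - 449/15) = -320*(-5999/15) = 383936/3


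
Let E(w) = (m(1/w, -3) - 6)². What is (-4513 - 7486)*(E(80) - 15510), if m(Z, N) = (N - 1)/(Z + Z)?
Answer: -144539954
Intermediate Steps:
m(Z, N) = (-1 + N)/(2*Z) (m(Z, N) = (-1 + N)/((2*Z)) = (-1 + N)*(1/(2*Z)) = (-1 + N)/(2*Z))
E(w) = (-6 - 2*w)² (E(w) = ((-1 - 3)/(2*(1/w)) - 6)² = ((½)*w*(-4) - 6)² = (-2*w - 6)² = (-6 - 2*w)²)
(-4513 - 7486)*(E(80) - 15510) = (-4513 - 7486)*(4*(3 + 80)² - 15510) = -11999*(4*83² - 15510) = -11999*(4*6889 - 15510) = -11999*(27556 - 15510) = -11999*12046 = -144539954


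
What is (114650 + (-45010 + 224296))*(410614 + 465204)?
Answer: 257434439648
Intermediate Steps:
(114650 + (-45010 + 224296))*(410614 + 465204) = (114650 + 179286)*875818 = 293936*875818 = 257434439648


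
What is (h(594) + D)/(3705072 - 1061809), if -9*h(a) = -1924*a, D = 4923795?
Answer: 5050779/2643263 ≈ 1.9108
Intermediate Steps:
h(a) = 1924*a/9 (h(a) = -(-1924)*a/9 = 1924*a/9)
(h(594) + D)/(3705072 - 1061809) = ((1924/9)*594 + 4923795)/(3705072 - 1061809) = (126984 + 4923795)/2643263 = 5050779*(1/2643263) = 5050779/2643263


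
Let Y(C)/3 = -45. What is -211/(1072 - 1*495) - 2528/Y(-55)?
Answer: 1430171/77895 ≈ 18.360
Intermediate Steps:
Y(C) = -135 (Y(C) = 3*(-45) = -135)
-211/(1072 - 1*495) - 2528/Y(-55) = -211/(1072 - 1*495) - 2528/(-135) = -211/(1072 - 495) - 2528*(-1/135) = -211/577 + 2528/135 = 1430171/77895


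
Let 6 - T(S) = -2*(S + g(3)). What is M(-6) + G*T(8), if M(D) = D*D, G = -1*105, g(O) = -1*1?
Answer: -2064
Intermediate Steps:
g(O) = -1
G = -105
M(D) = D²
T(S) = 4 + 2*S (T(S) = 6 - (-2)*(S - 1) = 6 - (-2)*(-1 + S) = 6 - (2 - 2*S) = 6 + (-2 + 2*S) = 4 + 2*S)
M(-6) + G*T(8) = (-6)² - 105*(4 + 2*8) = 36 - 105*(4 + 16) = 36 - 105*20 = 36 - 2100 = -2064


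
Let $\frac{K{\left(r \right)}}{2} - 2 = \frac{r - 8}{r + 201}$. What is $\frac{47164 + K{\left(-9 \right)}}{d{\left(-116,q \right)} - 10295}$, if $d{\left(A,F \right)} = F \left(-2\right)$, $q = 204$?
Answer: $- \frac{646873}{146784} \approx -4.407$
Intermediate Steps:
$K{\left(r \right)} = 4 + \frac{2 \left(-8 + r\right)}{201 + r}$ ($K{\left(r \right)} = 4 + 2 \frac{r - 8}{r + 201} = 4 + 2 \frac{-8 + r}{201 + r} = 4 + \frac{2 \left(-8 + r\right)}{201 + r}$)
$d{\left(A,F \right)} = - 2 F$
$\frac{47164 + K{\left(-9 \right)}}{d{\left(-116,q \right)} - 10295} = \frac{47164 + \frac{2 \left(394 + 3 \left(-9\right)\right)}{201 - 9}}{\left(-2\right) 204 - 10295} = \frac{47164 + \frac{2 \left(394 - 27\right)}{192}}{-408 - 10295} = \frac{47164 + 2 \cdot \frac{1}{192} \cdot 367}{-10703} = \left(47164 + \frac{367}{96}\right) \left(- \frac{1}{10703}\right) = \frac{4528111}{96} \left(- \frac{1}{10703}\right) = - \frac{646873}{146784}$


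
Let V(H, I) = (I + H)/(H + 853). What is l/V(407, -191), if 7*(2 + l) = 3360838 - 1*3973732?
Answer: -1532270/3 ≈ -5.1076e+5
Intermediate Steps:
V(H, I) = (H + I)/(853 + H)
l = -612908/7 (l = -2 + (3360838 - 1*3973732)/7 = -2 + (3360838 - 3973732)/7 = -2 + (1/7)*(-612894) = -2 - 612894/7 = -612908/7 ≈ -87558.)
l/V(407, -191) = -612908*(853 + 407)/(407 - 191)/7 = -612908/(7*(216/1260)) = -612908/(7*((1/1260)*216)) = -612908/(7*6/35) = -612908/7*35/6 = -1532270/3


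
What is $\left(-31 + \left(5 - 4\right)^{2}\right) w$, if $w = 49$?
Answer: $-1470$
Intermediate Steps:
$\left(-31 + \left(5 - 4\right)^{2}\right) w = \left(-31 + \left(5 - 4\right)^{2}\right) 49 = \left(-31 + 1^{2}\right) 49 = \left(-31 + 1\right) 49 = \left(-30\right) 49 = -1470$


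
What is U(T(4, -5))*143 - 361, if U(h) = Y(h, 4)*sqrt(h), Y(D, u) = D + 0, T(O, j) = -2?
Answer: -361 - 286*I*sqrt(2) ≈ -361.0 - 404.46*I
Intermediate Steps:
Y(D, u) = D
U(h) = h**(3/2) (U(h) = h*sqrt(h) = h**(3/2))
U(T(4, -5))*143 - 361 = (-2)**(3/2)*143 - 361 = -2*I*sqrt(2)*143 - 361 = -286*I*sqrt(2) - 361 = -361 - 286*I*sqrt(2)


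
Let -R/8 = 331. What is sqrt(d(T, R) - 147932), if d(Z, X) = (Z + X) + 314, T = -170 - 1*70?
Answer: I*sqrt(150506) ≈ 387.95*I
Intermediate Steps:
T = -240 (T = -170 - 70 = -240)
R = -2648 (R = -8*331 = -2648)
d(Z, X) = 314 + X + Z (d(Z, X) = (X + Z) + 314 = 314 + X + Z)
sqrt(d(T, R) - 147932) = sqrt((314 - 2648 - 240) - 147932) = sqrt(-2574 - 147932) = sqrt(-150506) = I*sqrt(150506)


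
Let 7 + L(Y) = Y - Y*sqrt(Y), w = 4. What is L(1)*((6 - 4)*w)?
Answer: -56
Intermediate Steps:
L(Y) = -7 + Y - Y**(3/2) (L(Y) = -7 + (Y - Y*sqrt(Y)) = -7 + (Y - Y**(3/2)) = -7 + Y - Y**(3/2))
L(1)*((6 - 4)*w) = (-7 + 1 - 1**(3/2))*((6 - 4)*4) = (-7 + 1 - 1*1)*(2*4) = (-7 + 1 - 1)*8 = -7*8 = -56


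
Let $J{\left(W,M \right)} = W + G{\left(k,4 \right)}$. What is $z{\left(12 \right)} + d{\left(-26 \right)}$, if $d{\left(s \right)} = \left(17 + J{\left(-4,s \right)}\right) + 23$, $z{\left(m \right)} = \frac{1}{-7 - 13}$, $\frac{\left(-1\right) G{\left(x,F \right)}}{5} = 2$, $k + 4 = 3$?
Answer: $\frac{519}{20} \approx 25.95$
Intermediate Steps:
$k = -1$ ($k = -4 + 3 = -1$)
$G{\left(x,F \right)} = -10$ ($G{\left(x,F \right)} = \left(-5\right) 2 = -10$)
$z{\left(m \right)} = - \frac{1}{20}$ ($z{\left(m \right)} = \frac{1}{-20} = - \frac{1}{20}$)
$J{\left(W,M \right)} = -10 + W$ ($J{\left(W,M \right)} = W - 10 = -10 + W$)
$d{\left(s \right)} = 26$ ($d{\left(s \right)} = \left(17 - 14\right) + 23 = 3 + 23 = 26$)
$z{\left(12 \right)} + d{\left(-26 \right)} = - \frac{1}{20} + 26 = \frac{519}{20}$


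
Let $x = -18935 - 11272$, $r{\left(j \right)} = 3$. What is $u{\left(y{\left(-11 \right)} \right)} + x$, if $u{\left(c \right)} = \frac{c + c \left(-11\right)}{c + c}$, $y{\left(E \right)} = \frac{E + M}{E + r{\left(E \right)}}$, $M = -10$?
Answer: $-30212$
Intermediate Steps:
$y{\left(E \right)} = \frac{-10 + E}{3 + E}$ ($y{\left(E \right)} = \frac{E - 10}{E + 3} = \frac{-10 + E}{3 + E}$)
$x = -30207$
$u{\left(c \right)} = -5$ ($u{\left(c \right)} = \frac{c - 11 c}{2 c} = - 10 c \frac{1}{2 c} = -5$)
$u{\left(y{\left(-11 \right)} \right)} + x = -5 - 30207 = -30212$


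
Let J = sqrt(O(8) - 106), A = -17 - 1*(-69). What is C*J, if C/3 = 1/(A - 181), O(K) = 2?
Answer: -2*I*sqrt(26)/43 ≈ -0.23716*I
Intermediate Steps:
A = 52 (A = -17 + 69 = 52)
J = 2*I*sqrt(26) (J = sqrt(2 - 106) = sqrt(-104) = 2*I*sqrt(26) ≈ 10.198*I)
C = -1/43 (C = 3/(52 - 181) = 3/(-129) = 3*(-1/129) = -1/43 ≈ -0.023256)
C*J = -2*I*sqrt(26)/43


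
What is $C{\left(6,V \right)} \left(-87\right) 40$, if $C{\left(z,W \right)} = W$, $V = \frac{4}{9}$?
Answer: $- \frac{4640}{3} \approx -1546.7$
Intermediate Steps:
$V = \frac{4}{9}$ ($V = 4 \cdot \frac{1}{9} = \frac{4}{9} \approx 0.44444$)
$C{\left(6,V \right)} \left(-87\right) 40 = \frac{4}{9} \left(-87\right) 40 = \left(- \frac{116}{3}\right) 40 = - \frac{4640}{3}$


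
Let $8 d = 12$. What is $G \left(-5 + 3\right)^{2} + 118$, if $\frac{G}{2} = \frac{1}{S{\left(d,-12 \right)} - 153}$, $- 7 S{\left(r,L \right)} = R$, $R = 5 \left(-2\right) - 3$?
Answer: $\frac{62394}{529} \approx 117.95$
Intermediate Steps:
$R = -13$ ($R = -10 - 3 = -13$)
$d = \frac{3}{2}$ ($d = \frac{1}{8} \cdot 12 = \frac{3}{2} \approx 1.5$)
$S{\left(r,L \right)} = \frac{13}{7}$ ($S{\left(r,L \right)} = \left(- \frac{1}{7}\right) \left(-13\right) = \frac{13}{7}$)
$G = - \frac{7}{529}$ ($G = \frac{2}{\frac{13}{7} - 153} = \frac{2}{- \frac{1058}{7}} = 2 \left(- \frac{7}{1058}\right) = - \frac{7}{529} \approx -0.013233$)
$G \left(-5 + 3\right)^{2} + 118 = - \frac{7 \left(-5 + 3\right)^{2}}{529} + 118 = - \frac{7 \left(-2\right)^{2}}{529} + 118 = \left(- \frac{7}{529}\right) 4 + 118 = - \frac{28}{529} + 118 = \frac{62394}{529}$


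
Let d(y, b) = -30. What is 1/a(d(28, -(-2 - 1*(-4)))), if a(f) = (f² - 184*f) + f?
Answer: 1/6390 ≈ 0.00015649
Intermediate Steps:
a(f) = f² - 183*f
1/a(d(28, -(-2 - 1*(-4)))) = 1/(-30*(-183 - 30)) = 1/(-30*(-213)) = 1/6390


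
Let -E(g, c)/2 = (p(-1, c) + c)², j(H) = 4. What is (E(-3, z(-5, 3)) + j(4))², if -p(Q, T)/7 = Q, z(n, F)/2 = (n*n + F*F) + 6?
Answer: 229037956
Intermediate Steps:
z(n, F) = 12 + 2*F² + 2*n² (z(n, F) = 2*((n*n + F*F) + 6) = 2*((n² + F²) + 6) = 2*((F² + n²) + 6) = 2*(6 + F² + n²) = 12 + 2*F² + 2*n²)
p(Q, T) = -7*Q
E(g, c) = -2*(7 + c)² (E(g, c) = -2*(-7*(-1) + c)² = -2*(7 + c)²)
(E(-3, z(-5, 3)) + j(4))² = (-2*(7 + (12 + 2*3² + 2*(-5)²))² + 4)² = (-2*(7 + (12 + 2*9 + 2*25))² + 4)² = (-2*(7 + (12 + 18 + 50))² + 4)² = (-2*(7 + 80)² + 4)² = (-2*87² + 4)² = (-2*7569 + 4)² = (-15138 + 4)² = (-15134)² = 229037956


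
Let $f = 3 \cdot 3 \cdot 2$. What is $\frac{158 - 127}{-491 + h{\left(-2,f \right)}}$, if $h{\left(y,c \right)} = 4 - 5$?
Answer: $- \frac{31}{492} \approx -0.063008$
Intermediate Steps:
$f = 18$ ($f = 9 \cdot 2 = 18$)
$h{\left(y,c \right)} = -1$
$\frac{158 - 127}{-491 + h{\left(-2,f \right)}} = \frac{158 - 127}{-491 - 1} = \frac{31}{-492} = 31 \left(- \frac{1}{492}\right) = - \frac{31}{492}$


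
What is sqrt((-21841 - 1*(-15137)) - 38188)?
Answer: 6*I*sqrt(1247) ≈ 211.88*I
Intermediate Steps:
sqrt((-21841 - 1*(-15137)) - 38188) = sqrt((-21841 + 15137) - 38188) = sqrt(-6704 - 38188) = sqrt(-44892) = 6*I*sqrt(1247)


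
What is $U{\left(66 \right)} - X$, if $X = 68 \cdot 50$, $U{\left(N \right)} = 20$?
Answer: $-3380$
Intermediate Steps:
$X = 3400$
$U{\left(66 \right)} - X = 20 - 3400 = -3380$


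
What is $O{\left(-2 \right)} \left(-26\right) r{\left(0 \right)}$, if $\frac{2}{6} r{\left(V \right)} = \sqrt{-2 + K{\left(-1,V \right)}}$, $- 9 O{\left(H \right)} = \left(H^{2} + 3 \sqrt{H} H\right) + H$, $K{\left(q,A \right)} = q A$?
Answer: $104 + \frac{52 i \sqrt{2}}{3} \approx 104.0 + 24.513 i$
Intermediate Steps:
$K{\left(q,A \right)} = A q$
$O{\left(H \right)} = - \frac{H^{\frac{3}{2}}}{3} - \frac{H}{9} - \frac{H^{2}}{9}$ ($O{\left(H \right)} = - \frac{\left(H^{2} + 3 \sqrt{H} H\right) + H}{9} = - \frac{\left(H^{2} + 3 H^{\frac{3}{2}}\right) + H}{9} = - \frac{H + H^{2} + 3 H^{\frac{3}{2}}}{9} = - \frac{H^{\frac{3}{2}}}{3} - \frac{H}{9} - \frac{H^{2}}{9}$)
$r{\left(V \right)} = 3 \sqrt{-2 - V}$ ($r{\left(V \right)} = 3 \sqrt{-2 + V \left(-1\right)} = 3 \sqrt{-2 - V}$)
$O{\left(-2 \right)} \left(-26\right) r{\left(0 \right)} = \left(- \frac{\left(-2\right)^{\frac{3}{2}}}{3} - - \frac{2}{9} - \frac{\left(-2\right)^{2}}{9}\right) \left(-26\right) 3 \sqrt{-2 - 0} = \left(- \frac{\left(-2\right) i \sqrt{2}}{3} + \frac{2}{9} - \frac{4}{9}\right) \left(-26\right) 3 \sqrt{-2 + 0} = \left(\frac{2 i \sqrt{2}}{3} + \frac{2}{9} - \frac{4}{9}\right) \left(-26\right) 3 \sqrt{-2} = \left(- \frac{2}{9} + \frac{2 i \sqrt{2}}{3}\right) \left(-26\right) 3 i \sqrt{2} = \left(\frac{52}{9} - \frac{52 i \sqrt{2}}{3}\right) 3 i \sqrt{2} = 3 i \sqrt{2} \left(\frac{52}{9} - \frac{52 i \sqrt{2}}{3}\right)$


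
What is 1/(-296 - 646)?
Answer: -1/942 ≈ -0.0010616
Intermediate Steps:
1/(-296 - 646) = 1/(-942) = -1/942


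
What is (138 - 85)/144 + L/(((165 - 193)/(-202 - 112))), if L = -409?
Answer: -4622965/1008 ≈ -4586.3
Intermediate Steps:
(138 - 85)/144 + L/(((165 - 193)/(-202 - 112))) = (138 - 85)/144 - 409*(-202 - 112)/(165 - 193) = 53*(1/144) - 409/((-28/(-314))) = 53/144 - 409/((-28*(-1/314))) = 53/144 - 409/14/157 = 53/144 - 409*157/14 = 53/144 - 64213/14 = -4622965/1008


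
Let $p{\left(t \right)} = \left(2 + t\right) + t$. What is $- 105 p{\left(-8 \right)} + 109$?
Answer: $1579$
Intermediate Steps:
$p{\left(t \right)} = 2 + 2 t$
$- 105 p{\left(-8 \right)} + 109 = - 105 \left(2 + 2 \left(-8\right)\right) + 109 = - 105 \left(2 - 16\right) + 109 = \left(-105\right) \left(-14\right) + 109 = 1470 + 109 = 1579$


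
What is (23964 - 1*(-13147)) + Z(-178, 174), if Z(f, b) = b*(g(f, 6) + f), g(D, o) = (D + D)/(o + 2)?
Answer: -1604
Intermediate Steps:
g(D, o) = 2*D/(2 + o) (g(D, o) = (2*D)/(2 + o) = 2*D/(2 + o))
Z(f, b) = 5*b*f/4 (Z(f, b) = b*(2*f/(2 + 6) + f) = b*(2*f/8 + f) = b*(2*f*(⅛) + f) = b*(f/4 + f) = b*(5*f/4) = 5*b*f/4)
(23964 - 1*(-13147)) + Z(-178, 174) = (23964 - 1*(-13147)) + (5/4)*174*(-178) = (23964 + 13147) - 38715 = 37111 - 38715 = -1604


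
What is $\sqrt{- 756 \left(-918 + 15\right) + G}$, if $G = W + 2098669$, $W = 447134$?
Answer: $3 \sqrt{358719} \approx 1796.8$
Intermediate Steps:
$G = 2545803$ ($G = 447134 + 2098669 = 2545803$)
$\sqrt{- 756 \left(-918 + 15\right) + G} = \sqrt{- 756 \left(-918 + 15\right) + 2545803} = \sqrt{\left(-756\right) \left(-903\right) + 2545803} = \sqrt{682668 + 2545803} = \sqrt{3228471} = 3 \sqrt{358719}$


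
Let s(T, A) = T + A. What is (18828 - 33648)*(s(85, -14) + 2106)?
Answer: -32263140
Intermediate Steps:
s(T, A) = A + T
(18828 - 33648)*(s(85, -14) + 2106) = (18828 - 33648)*((-14 + 85) + 2106) = -14820*(71 + 2106) = -14820*2177 = -32263140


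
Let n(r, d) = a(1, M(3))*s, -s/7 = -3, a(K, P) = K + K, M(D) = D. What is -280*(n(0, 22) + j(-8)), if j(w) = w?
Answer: -9520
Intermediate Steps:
a(K, P) = 2*K
s = 21 (s = -7*(-3) = 21)
n(r, d) = 42 (n(r, d) = (2*1)*21 = 2*21 = 42)
-280*(n(0, 22) + j(-8)) = -280*(42 - 8) = -280*34 = -9520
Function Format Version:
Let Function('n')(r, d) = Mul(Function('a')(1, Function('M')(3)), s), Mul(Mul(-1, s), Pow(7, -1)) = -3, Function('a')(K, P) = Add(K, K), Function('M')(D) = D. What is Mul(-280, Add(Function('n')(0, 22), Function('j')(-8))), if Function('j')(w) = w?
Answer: -9520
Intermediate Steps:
Function('a')(K, P) = Mul(2, K)
s = 21 (s = Mul(-7, -3) = 21)
Function('n')(r, d) = 42 (Function('n')(r, d) = Mul(Mul(2, 1), 21) = Mul(2, 21) = 42)
Mul(-280, Add(Function('n')(0, 22), Function('j')(-8))) = Mul(-280, Add(42, -8)) = Mul(-280, 34) = -9520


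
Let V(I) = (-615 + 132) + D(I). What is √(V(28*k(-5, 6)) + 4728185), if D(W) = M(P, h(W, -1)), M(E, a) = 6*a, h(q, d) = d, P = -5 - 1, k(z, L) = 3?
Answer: 4*√295481 ≈ 2174.3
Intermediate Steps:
P = -6
D(W) = -6 (D(W) = 6*(-1) = -6)
V(I) = -489 (V(I) = (-615 + 132) - 6 = -483 - 6 = -489)
√(V(28*k(-5, 6)) + 4728185) = √(-489 + 4728185) = √4727696 = 4*√295481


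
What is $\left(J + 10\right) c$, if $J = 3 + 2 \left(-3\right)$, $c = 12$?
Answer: $84$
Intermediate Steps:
$J = -3$ ($J = 3 - 6 = -3$)
$\left(J + 10\right) c = \left(-3 + 10\right) 12 = 7 \cdot 12 = 84$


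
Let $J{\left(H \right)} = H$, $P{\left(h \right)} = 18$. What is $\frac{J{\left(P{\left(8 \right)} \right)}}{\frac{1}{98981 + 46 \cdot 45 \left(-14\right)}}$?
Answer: $1260018$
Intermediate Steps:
$\frac{J{\left(P{\left(8 \right)} \right)}}{\frac{1}{98981 + 46 \cdot 45 \left(-14\right)}} = \frac{18}{\frac{1}{98981 + 46 \cdot 45 \left(-14\right)}} = \frac{18}{\frac{1}{98981 + 2070 \left(-14\right)}} = \frac{18}{\frac{1}{98981 - 28980}} = \frac{18}{\frac{1}{70001}} = 18 \frac{1}{\frac{1}{70001}} = 18 \cdot 70001 = 1260018$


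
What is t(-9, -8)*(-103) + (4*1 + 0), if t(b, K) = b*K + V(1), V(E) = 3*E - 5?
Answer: -7206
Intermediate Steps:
V(E) = -5 + 3*E
t(b, K) = -2 + K*b (t(b, K) = b*K + (-5 + 3*1) = K*b + (-5 + 3) = K*b - 2 = -2 + K*b)
t(-9, -8)*(-103) + (4*1 + 0) = (-2 - 8*(-9))*(-103) + (4*1 + 0) = (-2 + 72)*(-103) + (4 + 0) = 70*(-103) + 4 = -7210 + 4 = -7206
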